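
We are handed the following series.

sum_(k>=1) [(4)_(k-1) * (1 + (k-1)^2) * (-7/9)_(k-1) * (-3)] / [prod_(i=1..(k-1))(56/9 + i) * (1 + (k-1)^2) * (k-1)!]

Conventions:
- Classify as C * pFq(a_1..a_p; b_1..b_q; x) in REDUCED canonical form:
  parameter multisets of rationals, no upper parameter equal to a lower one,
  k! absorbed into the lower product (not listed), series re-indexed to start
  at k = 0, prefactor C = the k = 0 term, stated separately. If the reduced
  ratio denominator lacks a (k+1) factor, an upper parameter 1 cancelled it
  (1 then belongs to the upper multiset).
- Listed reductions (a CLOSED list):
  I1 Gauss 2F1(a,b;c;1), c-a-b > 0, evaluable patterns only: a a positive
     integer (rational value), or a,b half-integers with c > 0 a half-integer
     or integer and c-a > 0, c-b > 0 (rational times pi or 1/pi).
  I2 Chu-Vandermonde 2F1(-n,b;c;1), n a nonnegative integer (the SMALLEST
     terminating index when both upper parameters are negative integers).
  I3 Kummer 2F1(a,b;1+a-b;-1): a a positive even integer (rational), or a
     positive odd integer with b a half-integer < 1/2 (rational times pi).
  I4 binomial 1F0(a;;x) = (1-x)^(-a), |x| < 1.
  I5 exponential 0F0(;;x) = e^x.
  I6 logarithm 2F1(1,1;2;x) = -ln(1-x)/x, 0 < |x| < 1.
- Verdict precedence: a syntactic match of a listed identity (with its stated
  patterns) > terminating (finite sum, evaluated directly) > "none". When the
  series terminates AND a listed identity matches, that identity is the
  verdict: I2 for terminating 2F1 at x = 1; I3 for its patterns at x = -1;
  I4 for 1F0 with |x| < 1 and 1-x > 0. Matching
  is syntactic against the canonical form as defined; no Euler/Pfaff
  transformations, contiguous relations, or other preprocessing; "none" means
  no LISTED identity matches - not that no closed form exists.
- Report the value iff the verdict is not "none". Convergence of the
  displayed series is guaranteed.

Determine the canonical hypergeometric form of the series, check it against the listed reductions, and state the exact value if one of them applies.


With C = -3: the canonical form is 2F1(-7/9, 4; 65/9; 1). Verdict: Gauss (I1, integer-parameter pattern) matches (x = 1: the Gamma ratio telescopes since c-a-b = 4 > 0 and a = 4 in Z>0). Its exact value is -51794/32805.

Key step: with t_0 = -3, striking the common factor k^2 + 1 reduces the term (prefactor -3).
Ratio: r(k) = 1 * (k-7/9) (k+4) / [(k+65/9) (k+1)] - rational in k, leading ratio 1; with t_0 = -3, classification follows.


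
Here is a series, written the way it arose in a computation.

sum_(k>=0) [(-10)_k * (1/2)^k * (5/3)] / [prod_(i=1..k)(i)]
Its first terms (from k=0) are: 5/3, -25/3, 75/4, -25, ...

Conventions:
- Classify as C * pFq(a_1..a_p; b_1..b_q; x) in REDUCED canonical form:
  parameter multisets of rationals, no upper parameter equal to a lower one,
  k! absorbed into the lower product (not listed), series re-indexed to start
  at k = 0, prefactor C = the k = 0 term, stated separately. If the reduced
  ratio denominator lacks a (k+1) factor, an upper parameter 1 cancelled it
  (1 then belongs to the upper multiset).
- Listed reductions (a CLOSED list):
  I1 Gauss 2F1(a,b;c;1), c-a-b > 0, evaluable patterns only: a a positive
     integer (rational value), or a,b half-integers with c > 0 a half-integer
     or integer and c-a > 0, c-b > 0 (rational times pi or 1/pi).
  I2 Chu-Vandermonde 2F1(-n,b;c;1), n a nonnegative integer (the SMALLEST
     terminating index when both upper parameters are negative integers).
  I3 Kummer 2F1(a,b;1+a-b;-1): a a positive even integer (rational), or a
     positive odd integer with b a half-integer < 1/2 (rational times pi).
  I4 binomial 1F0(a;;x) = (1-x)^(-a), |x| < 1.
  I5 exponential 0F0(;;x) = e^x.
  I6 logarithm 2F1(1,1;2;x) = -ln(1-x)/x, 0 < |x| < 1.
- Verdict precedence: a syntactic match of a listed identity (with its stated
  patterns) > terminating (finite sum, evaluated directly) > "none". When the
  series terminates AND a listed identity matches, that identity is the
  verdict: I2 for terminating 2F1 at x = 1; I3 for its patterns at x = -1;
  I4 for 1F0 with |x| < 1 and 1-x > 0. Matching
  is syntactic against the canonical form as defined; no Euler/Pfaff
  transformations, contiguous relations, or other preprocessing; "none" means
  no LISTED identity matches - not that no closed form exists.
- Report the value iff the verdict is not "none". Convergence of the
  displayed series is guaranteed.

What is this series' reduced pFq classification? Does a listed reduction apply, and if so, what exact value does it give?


x = 1/2 here; the reduced form reads 1F0, upper {-10}, lower {-}, C = 5/3. Verdict: binomial (I4) matches (the 1F0 binomial series: exponent 10, x = 1/2). Hence: 5/3072.

Structural cue: with t_0 = 5/3, the product of the first k integers (C = 5/3) is k!.
Step ratio: r(k) = (1/2) * (k-10) / [(k+1)] - poly over poly, x = (1/2) from leading terms; C = 5/3 at k = 0.


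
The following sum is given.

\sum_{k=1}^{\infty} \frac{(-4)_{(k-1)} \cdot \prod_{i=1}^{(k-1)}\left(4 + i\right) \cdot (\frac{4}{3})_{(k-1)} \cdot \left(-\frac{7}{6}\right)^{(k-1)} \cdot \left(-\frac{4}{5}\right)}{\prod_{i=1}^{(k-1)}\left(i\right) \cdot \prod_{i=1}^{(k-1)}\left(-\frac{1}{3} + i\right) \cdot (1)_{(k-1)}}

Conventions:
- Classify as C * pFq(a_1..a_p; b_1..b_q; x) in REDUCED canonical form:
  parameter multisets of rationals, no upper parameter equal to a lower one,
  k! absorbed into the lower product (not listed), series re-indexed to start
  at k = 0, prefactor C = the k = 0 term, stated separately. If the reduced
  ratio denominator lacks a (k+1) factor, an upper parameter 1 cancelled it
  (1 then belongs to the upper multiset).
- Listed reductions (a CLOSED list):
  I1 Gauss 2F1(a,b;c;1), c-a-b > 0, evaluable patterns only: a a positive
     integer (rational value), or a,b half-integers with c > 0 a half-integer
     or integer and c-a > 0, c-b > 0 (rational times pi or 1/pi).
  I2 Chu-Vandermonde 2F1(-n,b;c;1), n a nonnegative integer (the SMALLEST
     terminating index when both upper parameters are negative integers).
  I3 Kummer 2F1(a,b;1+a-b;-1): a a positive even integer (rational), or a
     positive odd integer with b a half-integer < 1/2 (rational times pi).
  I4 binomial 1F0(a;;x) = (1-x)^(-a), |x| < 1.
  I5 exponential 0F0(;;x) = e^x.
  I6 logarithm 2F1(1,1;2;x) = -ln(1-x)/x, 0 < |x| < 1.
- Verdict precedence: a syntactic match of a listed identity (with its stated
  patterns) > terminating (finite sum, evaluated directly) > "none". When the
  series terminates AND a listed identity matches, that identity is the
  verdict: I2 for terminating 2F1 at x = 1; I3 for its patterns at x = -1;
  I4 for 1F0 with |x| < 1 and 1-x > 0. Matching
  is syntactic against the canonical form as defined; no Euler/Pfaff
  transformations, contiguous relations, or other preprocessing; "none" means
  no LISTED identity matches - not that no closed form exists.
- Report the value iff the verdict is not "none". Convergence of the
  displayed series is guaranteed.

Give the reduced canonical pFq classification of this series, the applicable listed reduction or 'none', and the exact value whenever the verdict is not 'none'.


Canonical form: C = -\frac{4}{5} times 3F2 with upper {-4, \frac{4}{3}, 5}, lower {\frac{2}{3}, 1}, x = -\frac{7}{6}. Verdict: terminating at k = 4: the factor (-4)_k kills every later term; summing the 5 survivors is exact. Value: -\frac{24309149}{17820}.

Key step: with t_0 = -\frac{4}{5}, the product of the first k integers (prefactor -4/5) is k!.
Adjacent-term ratio: r(k) = -\frac{7}{6} * (k-4) (k+\frac{4}{3}) (k+5) / [(k+\frac{2}{3}) (k+1) (k+1)] - poly over poly, x = -\frac{7}{6} from leading terms; C = -\frac{4}{5} at k = 0.


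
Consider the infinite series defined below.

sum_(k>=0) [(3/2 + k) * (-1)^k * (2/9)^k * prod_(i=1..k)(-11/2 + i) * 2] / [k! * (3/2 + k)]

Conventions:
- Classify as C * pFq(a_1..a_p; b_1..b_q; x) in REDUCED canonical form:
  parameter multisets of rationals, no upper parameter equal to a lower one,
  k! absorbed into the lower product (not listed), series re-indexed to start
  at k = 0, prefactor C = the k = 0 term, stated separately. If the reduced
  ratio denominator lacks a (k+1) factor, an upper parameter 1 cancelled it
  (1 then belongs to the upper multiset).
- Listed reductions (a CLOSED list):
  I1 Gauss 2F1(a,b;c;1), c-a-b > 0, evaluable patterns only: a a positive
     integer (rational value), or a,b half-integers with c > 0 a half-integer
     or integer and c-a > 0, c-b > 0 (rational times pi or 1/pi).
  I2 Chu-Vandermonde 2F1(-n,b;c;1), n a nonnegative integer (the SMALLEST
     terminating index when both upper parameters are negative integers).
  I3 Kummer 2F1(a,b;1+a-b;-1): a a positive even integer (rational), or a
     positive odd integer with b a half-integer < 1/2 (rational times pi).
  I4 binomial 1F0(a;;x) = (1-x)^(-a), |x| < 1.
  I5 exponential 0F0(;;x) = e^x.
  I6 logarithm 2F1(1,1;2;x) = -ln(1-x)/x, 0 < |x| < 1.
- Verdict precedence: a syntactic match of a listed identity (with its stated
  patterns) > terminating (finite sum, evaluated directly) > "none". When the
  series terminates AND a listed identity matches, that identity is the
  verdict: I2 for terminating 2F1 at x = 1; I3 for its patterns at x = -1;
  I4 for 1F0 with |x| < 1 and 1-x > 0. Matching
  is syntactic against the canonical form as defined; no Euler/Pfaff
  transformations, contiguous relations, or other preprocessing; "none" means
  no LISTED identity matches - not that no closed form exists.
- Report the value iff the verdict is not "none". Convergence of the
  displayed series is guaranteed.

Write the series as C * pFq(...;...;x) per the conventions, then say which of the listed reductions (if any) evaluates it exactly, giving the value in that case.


The tell: t_0 = 2 here, and k + 3/2 divides numerator and denominator alike; C = 2 after cancelling.
Step ratio: r(k) = (-2/9) * (k-9/2) / [(k+1)] - rational in k. x = (-2/9); t_0 = 2; negate the roots.

Classification (C = 2): 1F0 with upper {-9/2}, lower {-}, argument x = -2/9. Verdict (x = -2/9): the I4 binomial reduction applies (the 1F0 binomial series: exponent 9/2, x = -2/9). Hence: 2 * (11/9)^(9/2).


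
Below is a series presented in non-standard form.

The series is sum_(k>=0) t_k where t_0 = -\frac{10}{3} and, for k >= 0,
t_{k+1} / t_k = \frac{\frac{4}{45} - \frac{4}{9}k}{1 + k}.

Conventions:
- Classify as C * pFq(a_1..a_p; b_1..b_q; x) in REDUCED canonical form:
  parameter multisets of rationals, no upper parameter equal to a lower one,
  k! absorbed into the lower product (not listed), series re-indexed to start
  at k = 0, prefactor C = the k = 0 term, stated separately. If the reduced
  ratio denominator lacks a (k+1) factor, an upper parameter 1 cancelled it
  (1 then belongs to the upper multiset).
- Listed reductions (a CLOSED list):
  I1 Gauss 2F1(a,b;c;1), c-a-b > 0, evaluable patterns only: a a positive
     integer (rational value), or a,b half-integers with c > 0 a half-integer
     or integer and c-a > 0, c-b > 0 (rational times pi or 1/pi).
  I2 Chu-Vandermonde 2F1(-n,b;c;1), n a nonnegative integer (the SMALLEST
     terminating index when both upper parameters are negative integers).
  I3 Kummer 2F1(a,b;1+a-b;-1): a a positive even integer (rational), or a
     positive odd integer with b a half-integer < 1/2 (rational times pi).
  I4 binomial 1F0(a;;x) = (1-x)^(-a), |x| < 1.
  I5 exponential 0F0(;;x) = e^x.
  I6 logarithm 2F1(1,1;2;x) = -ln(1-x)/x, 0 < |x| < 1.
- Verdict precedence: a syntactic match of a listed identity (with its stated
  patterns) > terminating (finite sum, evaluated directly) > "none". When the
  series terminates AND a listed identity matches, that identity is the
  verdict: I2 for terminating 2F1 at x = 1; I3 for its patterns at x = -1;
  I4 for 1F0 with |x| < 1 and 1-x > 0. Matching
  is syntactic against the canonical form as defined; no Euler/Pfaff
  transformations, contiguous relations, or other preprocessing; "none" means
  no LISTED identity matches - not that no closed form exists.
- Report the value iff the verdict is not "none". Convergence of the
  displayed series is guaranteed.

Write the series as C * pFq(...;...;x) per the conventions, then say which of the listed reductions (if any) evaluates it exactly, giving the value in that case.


The tell: from the first term -\frac{10}{3}: the expanded ratio factors over Q; prefactor -10/3, roots give parameters.
Adjacent-term ratio: r(k) = -\frac{4}{9} * (k-\frac{1}{5}) / [(k+1)] - rational in k, leading ratio -\frac{4}{9}; with t_0 = -\frac{10}{3}, classification follows.

At argument -\frac{4}{9}: a 1F0 with upper {-\frac{1}{5}}, lower {-}, scaled by C = -\frac{10}{3}. Verdict: the I4 binomial reduction matches (the 1F0 binomial series: exponent 1/5, x = -\frac{4}{9}). Hence: \left(-\frac{10}{3}\right) \cdot \left(\frac{13}{9}\right)^{\frac{1}{5}}.


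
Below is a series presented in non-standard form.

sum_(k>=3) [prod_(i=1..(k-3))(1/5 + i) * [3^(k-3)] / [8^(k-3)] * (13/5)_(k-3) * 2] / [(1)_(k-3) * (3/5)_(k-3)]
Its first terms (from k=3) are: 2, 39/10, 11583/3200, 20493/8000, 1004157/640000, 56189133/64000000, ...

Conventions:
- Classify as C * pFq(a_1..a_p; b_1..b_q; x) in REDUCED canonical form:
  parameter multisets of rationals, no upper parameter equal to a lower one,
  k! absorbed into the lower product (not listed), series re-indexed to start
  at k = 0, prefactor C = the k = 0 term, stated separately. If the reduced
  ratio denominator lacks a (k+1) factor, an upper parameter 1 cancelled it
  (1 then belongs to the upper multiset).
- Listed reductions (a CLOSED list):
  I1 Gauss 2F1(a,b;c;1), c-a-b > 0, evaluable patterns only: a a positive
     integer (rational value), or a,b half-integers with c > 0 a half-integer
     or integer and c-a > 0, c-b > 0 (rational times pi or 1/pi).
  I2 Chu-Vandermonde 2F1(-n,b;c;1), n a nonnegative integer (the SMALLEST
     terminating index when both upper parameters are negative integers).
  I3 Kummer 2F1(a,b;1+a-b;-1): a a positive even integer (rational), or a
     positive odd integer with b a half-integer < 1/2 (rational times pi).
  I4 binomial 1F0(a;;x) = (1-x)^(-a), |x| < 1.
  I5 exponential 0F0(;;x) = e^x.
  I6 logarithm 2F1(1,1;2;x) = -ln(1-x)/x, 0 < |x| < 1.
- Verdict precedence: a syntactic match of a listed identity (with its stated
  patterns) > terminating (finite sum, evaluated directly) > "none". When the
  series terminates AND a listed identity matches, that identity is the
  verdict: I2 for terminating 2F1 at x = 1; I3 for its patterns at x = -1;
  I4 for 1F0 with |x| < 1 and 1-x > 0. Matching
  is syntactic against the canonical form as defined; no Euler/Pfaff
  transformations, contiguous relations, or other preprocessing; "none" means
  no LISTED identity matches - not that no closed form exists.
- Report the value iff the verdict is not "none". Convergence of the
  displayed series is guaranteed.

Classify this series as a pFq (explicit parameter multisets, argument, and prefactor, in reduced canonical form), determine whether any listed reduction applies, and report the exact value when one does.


Key observation: t_0 being 2, (1)_k (C = 2) is k! itself.
Adjacent-term ratio: r(k) = (3/8) * (k+6/5) (k+13/5) / [(k+3/5) (k+1)] - rational in k. x = (3/8); t_0 = 2; negate the roots.

x = 3/8 here; the reduced form reads 2F1, upper {6/5, 13/5}, lower {3/5}, C = 2. Verdict: none - at argument 3/8 the multisets {6/5, 13/5} ; {3/5} match no listed identity.


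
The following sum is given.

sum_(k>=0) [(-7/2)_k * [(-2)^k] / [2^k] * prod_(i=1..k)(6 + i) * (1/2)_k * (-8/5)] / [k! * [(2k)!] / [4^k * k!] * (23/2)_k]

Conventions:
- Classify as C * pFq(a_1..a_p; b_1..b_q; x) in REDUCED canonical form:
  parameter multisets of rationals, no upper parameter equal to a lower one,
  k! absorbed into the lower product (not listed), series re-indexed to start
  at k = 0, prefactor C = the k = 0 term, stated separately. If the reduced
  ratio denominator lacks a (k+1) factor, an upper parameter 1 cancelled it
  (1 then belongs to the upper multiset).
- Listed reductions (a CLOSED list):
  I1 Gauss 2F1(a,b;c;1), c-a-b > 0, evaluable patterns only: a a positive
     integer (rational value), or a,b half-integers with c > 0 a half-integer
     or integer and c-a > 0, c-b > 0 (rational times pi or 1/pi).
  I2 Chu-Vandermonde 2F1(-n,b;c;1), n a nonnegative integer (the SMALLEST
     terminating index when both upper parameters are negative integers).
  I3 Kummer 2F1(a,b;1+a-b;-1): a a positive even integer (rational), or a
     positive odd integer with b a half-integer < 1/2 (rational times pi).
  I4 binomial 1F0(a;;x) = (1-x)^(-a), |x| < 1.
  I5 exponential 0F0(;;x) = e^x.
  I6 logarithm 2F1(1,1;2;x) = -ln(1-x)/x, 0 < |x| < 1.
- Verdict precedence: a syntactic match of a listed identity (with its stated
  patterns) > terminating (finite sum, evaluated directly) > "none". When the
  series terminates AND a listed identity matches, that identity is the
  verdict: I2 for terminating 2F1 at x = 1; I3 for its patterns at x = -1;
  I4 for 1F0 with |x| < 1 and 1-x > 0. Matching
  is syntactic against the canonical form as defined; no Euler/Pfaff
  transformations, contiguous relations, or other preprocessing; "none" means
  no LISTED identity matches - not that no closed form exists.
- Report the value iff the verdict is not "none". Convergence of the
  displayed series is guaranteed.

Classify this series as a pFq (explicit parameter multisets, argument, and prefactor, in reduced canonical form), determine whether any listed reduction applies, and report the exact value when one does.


x = -1 here; the reduced form reads 2F1, upper {-7/2, 7}, lower {23/2}, C = -8/5. Verdict: the Kummer evaluation I3 fires (x = -1; c = 23/2 equals 1+a-b for upper {-7/2, 7}: listed pattern). Exact value: (-2909907/1048576) * pi.

The tell: x = (-1) and the lower (2k)!/(4^k k!) block (C = -8/5) is (1/2)_k.
Ratio: r(k) = (-1) * (k-7/2) (k+7) / [(k+23/2) (k+1)] - rational in k. x = (-1); t_0 = -8/5; negate the roots.


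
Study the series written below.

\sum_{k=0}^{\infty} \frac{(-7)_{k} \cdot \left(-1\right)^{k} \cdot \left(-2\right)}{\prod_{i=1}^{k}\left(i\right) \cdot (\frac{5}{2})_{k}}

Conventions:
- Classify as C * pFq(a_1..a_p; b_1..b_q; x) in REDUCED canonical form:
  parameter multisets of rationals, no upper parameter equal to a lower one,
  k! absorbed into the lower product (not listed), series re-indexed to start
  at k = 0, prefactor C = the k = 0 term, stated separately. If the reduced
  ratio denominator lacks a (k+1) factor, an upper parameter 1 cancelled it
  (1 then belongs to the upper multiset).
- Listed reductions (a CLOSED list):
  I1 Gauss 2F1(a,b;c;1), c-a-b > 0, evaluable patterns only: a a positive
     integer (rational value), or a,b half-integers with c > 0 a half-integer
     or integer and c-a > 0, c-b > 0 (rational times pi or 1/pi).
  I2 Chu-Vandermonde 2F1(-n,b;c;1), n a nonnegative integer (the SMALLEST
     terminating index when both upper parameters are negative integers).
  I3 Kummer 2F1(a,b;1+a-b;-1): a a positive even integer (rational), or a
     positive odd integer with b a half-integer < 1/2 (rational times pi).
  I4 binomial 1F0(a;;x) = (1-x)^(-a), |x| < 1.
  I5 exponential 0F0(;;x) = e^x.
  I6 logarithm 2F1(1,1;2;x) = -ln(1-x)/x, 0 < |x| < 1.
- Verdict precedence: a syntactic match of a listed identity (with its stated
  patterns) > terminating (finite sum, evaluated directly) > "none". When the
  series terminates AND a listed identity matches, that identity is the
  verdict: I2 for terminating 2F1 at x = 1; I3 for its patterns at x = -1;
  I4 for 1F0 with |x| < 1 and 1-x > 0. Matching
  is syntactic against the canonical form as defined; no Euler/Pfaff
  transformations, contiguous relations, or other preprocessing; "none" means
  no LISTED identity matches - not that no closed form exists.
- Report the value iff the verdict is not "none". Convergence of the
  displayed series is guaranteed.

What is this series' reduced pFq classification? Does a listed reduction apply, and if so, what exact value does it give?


Classification (C = -2): 1F1 with upper {-7}, lower {\frac{5}{2}}, argument x = -1. Verdict: terminating. With -7 upstairs the series is a 8-term polynomial sum; evaluated term by term. Value: -\frac{166923698}{11486475}.

Key observation: x = -1 and the product of the first k integers (C = -2, x = -1) is k!.
Adjacent-term ratio: r(k) = -1 * (k-7) / [(k+\frac{5}{2}) (k+1)] ; factor over Q: parameters, x = -1, and C = -2.


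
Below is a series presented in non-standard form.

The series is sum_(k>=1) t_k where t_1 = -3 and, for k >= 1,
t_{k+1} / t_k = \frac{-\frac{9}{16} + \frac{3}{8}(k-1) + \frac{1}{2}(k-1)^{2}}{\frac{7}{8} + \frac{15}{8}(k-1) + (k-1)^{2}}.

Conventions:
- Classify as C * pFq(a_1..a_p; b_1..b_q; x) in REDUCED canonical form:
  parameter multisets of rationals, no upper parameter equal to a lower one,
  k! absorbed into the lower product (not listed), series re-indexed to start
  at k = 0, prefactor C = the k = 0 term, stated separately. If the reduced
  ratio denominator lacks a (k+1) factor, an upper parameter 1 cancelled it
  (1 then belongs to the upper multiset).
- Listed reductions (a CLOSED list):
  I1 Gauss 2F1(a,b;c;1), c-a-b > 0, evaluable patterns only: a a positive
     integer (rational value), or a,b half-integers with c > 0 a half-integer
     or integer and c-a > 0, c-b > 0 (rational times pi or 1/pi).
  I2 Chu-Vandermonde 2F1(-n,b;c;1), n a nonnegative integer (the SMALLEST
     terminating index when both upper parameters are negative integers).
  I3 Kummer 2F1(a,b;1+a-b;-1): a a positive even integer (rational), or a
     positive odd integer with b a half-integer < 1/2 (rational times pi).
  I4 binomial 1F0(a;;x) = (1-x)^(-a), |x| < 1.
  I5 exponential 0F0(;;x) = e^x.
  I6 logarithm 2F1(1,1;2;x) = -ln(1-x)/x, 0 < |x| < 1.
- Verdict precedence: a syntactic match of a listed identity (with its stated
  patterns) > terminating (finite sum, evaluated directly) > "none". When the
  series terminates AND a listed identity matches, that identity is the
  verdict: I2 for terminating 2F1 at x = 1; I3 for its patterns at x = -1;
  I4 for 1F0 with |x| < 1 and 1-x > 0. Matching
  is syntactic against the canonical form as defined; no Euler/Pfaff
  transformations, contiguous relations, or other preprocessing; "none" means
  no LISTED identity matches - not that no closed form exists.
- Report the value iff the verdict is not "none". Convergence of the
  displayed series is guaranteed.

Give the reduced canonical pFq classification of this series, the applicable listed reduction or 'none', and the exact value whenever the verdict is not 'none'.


Canonical form: C = -3 times 2F1 with upper {-\frac{3}{4}, \frac{3}{2}}, lower {\frac{7}{8}}, x = \frac{1}{2}. Verdict: none. Every listed pattern misses the 2F1 form at \frac{1}{2}, upper {-\frac{3}{4}, \frac{3}{2}}.

Key observation: x = \frac{1}{2} and roots of the ratio polynomials (prefactor -3) are the negated parameters.
Adjacent-term ratio: r(k) = \frac{1}{2} * (k-\frac{3}{4}) (k+\frac{3}{2}) / [(k+\frac{7}{8}) (k+1)] - rational in k. x = \frac{1}{2}; t_0 = -3; negate the roots.


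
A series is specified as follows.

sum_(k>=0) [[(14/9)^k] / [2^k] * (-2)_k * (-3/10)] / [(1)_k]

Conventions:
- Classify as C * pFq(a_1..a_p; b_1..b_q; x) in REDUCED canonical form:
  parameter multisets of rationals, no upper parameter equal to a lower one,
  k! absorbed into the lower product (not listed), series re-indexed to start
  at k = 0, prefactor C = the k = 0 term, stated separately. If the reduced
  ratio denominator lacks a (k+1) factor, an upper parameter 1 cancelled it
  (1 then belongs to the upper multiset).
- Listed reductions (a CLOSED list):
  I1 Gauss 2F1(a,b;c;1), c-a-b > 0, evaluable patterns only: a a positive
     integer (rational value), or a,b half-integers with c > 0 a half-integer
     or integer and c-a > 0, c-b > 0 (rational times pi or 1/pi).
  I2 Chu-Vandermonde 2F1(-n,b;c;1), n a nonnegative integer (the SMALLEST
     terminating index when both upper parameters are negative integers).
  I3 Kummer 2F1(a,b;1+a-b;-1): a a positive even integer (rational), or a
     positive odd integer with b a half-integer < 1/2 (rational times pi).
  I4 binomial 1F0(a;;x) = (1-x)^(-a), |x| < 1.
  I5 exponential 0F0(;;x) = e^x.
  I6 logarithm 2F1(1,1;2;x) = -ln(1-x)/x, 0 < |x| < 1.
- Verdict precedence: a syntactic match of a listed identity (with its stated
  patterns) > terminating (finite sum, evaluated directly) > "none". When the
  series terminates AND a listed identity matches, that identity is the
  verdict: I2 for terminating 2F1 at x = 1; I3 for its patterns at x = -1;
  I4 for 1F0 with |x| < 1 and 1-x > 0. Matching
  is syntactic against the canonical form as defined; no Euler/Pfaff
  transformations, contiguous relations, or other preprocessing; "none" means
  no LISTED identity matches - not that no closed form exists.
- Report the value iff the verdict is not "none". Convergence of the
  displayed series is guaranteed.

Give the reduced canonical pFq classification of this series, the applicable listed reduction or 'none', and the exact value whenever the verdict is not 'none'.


The series (x = 7/9) is 1F0: upper {-2}, lower {-}, prefactor -3/10. Verdict: this is binomial (I4) (the 1F0 binomial series: exponent 2, x = 7/9). Its exact value is -2/135.

Key observation: t_0 being -3/10, the two k-th powers (prefactor -3/10) combine into one argument.
Consecutive-term ratio: r(k) = (7/9) * (k-2) / [(k+1)] - rational; roots negated = parameters, x = (7/9), C = -3/10.


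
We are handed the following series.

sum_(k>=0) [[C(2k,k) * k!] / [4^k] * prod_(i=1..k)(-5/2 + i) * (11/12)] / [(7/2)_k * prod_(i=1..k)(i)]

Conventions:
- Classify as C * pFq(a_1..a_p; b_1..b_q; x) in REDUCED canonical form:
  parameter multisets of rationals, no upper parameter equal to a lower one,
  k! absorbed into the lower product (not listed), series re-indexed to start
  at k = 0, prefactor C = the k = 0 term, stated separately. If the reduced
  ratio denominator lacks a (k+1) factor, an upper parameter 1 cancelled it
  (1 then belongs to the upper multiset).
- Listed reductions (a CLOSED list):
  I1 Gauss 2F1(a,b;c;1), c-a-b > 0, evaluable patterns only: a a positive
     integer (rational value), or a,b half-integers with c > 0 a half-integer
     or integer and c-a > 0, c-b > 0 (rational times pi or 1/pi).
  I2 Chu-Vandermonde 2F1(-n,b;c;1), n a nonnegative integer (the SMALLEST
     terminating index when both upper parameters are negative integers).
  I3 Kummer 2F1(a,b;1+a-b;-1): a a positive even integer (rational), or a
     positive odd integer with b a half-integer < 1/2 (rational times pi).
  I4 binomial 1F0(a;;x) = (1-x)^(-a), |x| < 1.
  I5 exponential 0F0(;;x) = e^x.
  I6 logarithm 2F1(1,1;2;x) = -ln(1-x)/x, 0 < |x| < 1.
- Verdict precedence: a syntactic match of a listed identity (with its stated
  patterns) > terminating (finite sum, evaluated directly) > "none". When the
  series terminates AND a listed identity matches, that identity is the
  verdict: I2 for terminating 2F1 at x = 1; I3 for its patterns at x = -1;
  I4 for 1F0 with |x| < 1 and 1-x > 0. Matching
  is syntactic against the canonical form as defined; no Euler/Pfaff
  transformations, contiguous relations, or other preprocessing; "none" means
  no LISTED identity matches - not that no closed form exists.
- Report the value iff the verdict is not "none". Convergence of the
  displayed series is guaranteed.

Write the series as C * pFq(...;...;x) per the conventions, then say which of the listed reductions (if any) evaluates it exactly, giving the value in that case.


Classification (C = 11/12): 2F1 with upper {-3/2, 1/2}, lower {7/2}, argument x = 1. Verdict: Gauss's theorem I1 (half-integer case) matches (x = 1; upper {-3/2, 1/2} half-integers, c = 7/2 in the evaluable pattern). Hence: (1925/8192) * pi.

Key observation: x = 1 and the product of the first k integers (prefactor 11/12) is k!.
Consecutive-term ratio: r(k) = 1 * (k-3/2) (k+1/2) / [(k+7/2) (k+1)] - rational in k. x = 1; t_0 = 11/12; negate the roots.


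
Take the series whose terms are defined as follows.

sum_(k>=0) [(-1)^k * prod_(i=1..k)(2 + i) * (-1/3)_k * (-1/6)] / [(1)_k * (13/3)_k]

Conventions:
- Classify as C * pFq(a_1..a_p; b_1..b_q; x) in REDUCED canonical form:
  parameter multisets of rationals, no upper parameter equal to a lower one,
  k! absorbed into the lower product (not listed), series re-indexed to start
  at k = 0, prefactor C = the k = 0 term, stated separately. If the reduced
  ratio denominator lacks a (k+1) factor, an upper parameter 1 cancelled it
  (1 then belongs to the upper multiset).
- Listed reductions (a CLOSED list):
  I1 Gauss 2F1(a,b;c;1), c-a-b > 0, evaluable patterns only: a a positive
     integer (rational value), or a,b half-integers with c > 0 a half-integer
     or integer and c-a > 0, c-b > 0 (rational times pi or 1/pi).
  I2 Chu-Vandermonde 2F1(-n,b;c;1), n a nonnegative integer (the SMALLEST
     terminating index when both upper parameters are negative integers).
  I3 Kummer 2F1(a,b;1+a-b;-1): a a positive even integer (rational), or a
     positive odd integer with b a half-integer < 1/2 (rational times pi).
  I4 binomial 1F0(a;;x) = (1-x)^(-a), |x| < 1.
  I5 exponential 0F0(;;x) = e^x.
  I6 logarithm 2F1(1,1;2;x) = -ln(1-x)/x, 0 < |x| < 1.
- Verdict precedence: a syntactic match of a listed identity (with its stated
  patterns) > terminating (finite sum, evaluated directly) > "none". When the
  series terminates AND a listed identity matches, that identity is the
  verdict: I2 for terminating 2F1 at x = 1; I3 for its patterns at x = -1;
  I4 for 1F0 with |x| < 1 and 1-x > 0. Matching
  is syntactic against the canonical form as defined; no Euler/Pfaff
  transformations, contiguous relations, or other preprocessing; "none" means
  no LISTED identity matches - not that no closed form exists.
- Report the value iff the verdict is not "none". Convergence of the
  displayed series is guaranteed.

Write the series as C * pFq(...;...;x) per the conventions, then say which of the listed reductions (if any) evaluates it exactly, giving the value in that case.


This is -1/6 * 2F1(-1/3, 3; 13/3; -1) in reduced canonical form. Verdict: no listed reduction: x = -1 and upper {-1/3, 3} fail every I1-I6 pattern.

First insight: with t_0 = -1/6, (1)_k (C = -1/6, x = -1) is k! itself.
Consecutive-term ratio: r(k) = (-1) * (k-1/3) (k+3) / [(k+13/3) (k+1)] - rational in k. x = (-1); t_0 = -1/6; negate the roots.


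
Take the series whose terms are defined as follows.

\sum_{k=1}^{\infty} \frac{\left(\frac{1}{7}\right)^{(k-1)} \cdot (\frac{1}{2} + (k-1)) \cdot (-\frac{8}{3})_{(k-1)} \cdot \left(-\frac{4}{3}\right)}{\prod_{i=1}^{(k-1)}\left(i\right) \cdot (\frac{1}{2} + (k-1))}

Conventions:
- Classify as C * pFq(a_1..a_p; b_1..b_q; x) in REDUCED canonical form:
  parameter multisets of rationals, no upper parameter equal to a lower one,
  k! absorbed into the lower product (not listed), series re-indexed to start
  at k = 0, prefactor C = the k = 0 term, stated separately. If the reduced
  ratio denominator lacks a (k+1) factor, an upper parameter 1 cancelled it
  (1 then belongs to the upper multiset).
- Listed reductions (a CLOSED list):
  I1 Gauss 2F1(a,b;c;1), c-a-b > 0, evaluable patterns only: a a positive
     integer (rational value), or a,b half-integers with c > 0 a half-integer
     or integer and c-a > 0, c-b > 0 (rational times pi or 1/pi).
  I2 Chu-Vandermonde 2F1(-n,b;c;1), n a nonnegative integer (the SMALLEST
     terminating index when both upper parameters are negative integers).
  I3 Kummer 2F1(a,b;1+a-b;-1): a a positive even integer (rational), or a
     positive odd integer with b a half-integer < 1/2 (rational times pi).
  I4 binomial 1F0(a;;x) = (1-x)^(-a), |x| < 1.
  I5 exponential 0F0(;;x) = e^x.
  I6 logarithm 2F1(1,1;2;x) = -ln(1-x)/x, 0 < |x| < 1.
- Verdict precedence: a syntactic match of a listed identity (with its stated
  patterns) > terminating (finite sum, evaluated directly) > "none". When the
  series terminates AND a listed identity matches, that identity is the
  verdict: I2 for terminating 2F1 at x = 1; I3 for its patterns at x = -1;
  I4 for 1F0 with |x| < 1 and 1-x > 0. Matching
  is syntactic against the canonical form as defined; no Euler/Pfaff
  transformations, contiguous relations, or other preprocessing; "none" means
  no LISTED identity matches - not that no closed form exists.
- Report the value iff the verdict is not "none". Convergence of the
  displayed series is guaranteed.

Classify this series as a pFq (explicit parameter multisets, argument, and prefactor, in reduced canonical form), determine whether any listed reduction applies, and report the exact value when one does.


At argument \frac{1}{7}: a 1F0 with upper {-\frac{8}{3}}, lower {-}, scaled by C = -\frac{4}{3}. Verdict: binomial (I4) fires (the 1F0 binomial series: exponent 8/3, x = \frac{1}{7}). Value: \left(-\frac{4}{3}\right) \cdot \left(\frac{6}{7}\right)^{\frac{8}{3}}.

First insight: from the first term -\frac{4}{3}: k + 1/2 divides numerator and denominator alike; prefactor -4/3 after cancelling.
Ratio: r(k) = \frac{1}{7} * (k-\frac{8}{3}) / [(k+1)] - rational in k, leading ratio \frac{1}{7}; with t_0 = -\frac{4}{3}, classification follows.


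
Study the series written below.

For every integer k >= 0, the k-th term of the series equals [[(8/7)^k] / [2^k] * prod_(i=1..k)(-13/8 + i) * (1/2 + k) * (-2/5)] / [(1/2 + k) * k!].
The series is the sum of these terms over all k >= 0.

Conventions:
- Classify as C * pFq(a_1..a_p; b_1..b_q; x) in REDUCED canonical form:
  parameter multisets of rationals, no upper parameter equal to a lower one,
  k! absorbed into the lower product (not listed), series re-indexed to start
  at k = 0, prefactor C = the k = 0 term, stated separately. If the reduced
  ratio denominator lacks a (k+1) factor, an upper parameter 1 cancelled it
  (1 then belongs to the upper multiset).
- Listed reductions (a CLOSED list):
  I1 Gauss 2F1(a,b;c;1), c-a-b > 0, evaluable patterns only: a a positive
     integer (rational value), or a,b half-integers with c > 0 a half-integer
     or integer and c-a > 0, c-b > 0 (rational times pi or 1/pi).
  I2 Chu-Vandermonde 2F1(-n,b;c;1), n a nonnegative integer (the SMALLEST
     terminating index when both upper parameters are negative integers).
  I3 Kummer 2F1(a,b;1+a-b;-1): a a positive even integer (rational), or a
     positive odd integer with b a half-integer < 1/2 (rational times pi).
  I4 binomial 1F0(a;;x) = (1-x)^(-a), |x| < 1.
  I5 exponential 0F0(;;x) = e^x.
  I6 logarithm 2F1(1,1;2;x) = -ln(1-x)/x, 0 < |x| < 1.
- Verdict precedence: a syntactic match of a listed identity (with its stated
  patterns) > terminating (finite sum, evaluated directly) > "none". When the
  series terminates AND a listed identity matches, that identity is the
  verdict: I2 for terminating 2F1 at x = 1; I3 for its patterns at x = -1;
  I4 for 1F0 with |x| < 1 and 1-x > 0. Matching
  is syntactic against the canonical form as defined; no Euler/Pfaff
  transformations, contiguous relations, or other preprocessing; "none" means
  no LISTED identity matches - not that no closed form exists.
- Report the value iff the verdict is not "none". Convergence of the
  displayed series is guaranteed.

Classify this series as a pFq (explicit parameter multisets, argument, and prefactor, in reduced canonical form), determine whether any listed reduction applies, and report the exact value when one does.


This is -2/5 * 1F0(-5/8; -; 4/7) in reduced canonical form. Verdict (x = 4/7): the I4 binomial reduction applies (the 1F0 binomial series: exponent 5/8, x = 4/7). Hence: (-2/5) * (3/7)^(5/8).

First insight: with t_0 = -2/5, the running product (C = -2/5) telescopes to a rising factorial.
Term ratio: r(k) = (4/7) * (k-5/8) / [(k+1)] - rational in k, leading ratio (4/7); with t_0 = -2/5, classification follows.


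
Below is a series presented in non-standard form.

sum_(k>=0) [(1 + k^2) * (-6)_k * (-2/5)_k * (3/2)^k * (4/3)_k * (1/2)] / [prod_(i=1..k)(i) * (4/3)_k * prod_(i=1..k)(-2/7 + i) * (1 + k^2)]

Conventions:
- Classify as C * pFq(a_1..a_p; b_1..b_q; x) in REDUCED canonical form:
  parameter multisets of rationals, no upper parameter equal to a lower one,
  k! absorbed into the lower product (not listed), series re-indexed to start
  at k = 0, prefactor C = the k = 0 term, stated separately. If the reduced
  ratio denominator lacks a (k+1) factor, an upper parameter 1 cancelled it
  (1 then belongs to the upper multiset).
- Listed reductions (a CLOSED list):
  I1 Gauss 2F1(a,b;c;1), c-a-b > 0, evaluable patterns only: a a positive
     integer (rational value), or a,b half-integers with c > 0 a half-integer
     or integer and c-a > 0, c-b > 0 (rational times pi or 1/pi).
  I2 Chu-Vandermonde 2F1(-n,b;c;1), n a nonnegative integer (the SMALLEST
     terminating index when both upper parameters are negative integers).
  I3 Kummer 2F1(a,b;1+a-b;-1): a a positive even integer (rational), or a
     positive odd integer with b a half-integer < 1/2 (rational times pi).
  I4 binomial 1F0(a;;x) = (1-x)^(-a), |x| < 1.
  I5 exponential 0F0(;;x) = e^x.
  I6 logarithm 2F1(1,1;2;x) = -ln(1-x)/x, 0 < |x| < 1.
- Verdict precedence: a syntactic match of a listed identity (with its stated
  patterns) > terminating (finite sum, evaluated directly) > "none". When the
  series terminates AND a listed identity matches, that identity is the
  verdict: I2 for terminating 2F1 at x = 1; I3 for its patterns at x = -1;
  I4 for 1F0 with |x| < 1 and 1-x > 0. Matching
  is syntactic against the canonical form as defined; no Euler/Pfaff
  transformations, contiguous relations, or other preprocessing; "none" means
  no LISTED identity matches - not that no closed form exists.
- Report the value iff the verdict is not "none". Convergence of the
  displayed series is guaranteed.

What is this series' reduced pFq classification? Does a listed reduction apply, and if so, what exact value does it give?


This is 1/2 * 2F1(-6, -2/5; 5/7; 3/2) in reduced canonical form. Verdict: terminating - upper -6 stops the sum at k = 6; the 7 terms are added exactly. Exact value: 34796984851/20900000000.

The tell: x = (3/2) and the parameter 4/3 appears in both the upper and lower lists and cancels (alongside the other common factor).
Adjacent-term ratio: r(k) = (3/2) * (k-6) (k-2/5) / [(k+5/7) (k+1)] - rational in k, leading ratio (3/2); with t_0 = 1/2, classification follows.


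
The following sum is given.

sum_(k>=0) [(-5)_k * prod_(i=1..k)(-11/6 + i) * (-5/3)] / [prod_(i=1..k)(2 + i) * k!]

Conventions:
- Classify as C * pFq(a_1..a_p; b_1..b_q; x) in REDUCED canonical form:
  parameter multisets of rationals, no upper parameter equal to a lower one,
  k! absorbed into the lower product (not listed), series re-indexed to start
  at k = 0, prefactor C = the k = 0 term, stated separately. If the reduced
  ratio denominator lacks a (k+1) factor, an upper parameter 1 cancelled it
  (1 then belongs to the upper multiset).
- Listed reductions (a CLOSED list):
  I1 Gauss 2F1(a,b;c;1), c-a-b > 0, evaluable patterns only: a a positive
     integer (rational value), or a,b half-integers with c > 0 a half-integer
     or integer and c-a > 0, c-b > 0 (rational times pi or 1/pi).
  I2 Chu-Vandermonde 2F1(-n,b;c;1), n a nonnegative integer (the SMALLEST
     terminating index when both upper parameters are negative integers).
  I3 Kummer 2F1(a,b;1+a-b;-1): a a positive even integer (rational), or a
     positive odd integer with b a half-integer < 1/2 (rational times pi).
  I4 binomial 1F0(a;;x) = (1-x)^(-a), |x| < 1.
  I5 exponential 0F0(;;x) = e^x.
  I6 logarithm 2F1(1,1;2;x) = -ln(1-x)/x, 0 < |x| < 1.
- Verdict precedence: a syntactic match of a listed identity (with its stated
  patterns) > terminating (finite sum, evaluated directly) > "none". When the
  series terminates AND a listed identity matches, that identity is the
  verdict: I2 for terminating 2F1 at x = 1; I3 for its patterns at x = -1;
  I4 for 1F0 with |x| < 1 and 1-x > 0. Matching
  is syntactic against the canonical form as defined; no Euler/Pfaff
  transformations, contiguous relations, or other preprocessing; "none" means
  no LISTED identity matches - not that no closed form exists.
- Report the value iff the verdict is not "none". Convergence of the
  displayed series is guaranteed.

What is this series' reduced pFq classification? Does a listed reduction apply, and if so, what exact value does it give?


x = 1 here; the reduced form reads 2F1, upper {-5, -5/6}, lower {3}, C = -5/3. Verdict: Chu-Vandermonde (I2) applies (terminating 2F1 at x = 1 with n = 5, b = -5/6, c = 3). Hence: -6426545/1679616.

Structural cue: t_0 being -5/3, the running product (prefactor -5/3) telescopes to a rising factorial.
Ratio: r(k) = 1 * (k-5) (k-5/6) / [(k+3) (k+1)] - poly over poly, x = 1 from leading terms; C = -5/3 at k = 0.
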